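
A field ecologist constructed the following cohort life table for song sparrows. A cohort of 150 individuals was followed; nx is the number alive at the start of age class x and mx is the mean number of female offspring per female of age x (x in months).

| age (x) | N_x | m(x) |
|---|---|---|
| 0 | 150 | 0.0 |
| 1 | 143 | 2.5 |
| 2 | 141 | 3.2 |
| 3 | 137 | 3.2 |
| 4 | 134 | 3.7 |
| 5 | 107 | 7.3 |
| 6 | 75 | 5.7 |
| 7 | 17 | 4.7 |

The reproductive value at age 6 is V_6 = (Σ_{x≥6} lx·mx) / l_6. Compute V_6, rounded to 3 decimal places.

lx = nx/n0 = nx/150: 1, 0.95333…, 0.94, 0.91333…, 0.89333…, 0.71333…, 0.5, 0.11333…
lx·mx for x ≥ 6: 2.85, 0.532667… → sum = 3.382667…
V_6 = 3.382667… / l_6 = 3.382667… / 0.5 = 6.765333… → 6.765

6.765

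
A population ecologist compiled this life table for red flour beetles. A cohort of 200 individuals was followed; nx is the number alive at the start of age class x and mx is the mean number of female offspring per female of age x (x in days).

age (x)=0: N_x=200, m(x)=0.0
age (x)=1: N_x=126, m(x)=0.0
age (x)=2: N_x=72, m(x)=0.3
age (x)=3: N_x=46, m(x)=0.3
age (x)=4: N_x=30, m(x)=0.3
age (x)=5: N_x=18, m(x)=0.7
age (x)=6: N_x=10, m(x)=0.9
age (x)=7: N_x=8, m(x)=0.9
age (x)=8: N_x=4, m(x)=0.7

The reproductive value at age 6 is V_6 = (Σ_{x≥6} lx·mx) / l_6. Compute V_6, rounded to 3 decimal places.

lx = nx/n0 = nx/200: 1, 0.63, 0.36, 0.23, 0.15, 0.09, 0.05, 0.04, 0.02
lx·mx for x ≥ 6: 0.045, 0.036, 0.014 → sum = 0.095
V_6 = 0.095 / l_6 = 0.095 / 0.05 = 1.9 → 1.900

1.900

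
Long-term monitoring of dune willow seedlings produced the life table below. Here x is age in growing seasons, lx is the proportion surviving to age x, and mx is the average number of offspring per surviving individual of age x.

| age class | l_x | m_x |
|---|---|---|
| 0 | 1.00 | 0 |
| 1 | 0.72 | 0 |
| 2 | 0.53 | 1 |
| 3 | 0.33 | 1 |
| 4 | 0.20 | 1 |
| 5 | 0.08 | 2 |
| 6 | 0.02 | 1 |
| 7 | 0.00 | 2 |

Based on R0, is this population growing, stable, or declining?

R0 = Σ lx·mx = 0 + 0 + 0.53 + 0.33 + 0.2 + 0.16 + 0.02 + 0 = 1.24
R0 > 1, so the population is growing.

growing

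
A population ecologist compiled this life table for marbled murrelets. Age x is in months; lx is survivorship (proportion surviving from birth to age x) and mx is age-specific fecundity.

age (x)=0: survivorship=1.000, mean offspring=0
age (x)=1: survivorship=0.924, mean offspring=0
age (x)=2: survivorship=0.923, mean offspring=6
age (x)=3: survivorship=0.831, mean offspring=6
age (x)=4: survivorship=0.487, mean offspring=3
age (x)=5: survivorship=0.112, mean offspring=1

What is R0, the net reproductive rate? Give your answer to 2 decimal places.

lx·mx by age: 0, 0, 5.538, 4.986, 1.461, 0.112
R0 = Σ lx·mx = 12.097 → 12.10

12.10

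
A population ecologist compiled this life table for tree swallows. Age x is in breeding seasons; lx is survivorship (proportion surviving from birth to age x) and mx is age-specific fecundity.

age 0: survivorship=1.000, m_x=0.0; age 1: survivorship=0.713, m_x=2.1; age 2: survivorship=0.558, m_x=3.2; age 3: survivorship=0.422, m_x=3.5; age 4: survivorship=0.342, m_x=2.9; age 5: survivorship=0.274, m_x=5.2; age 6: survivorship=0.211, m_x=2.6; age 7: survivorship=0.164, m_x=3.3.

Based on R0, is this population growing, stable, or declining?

growing

R0 = Σ lx·mx = 0 + 1.4973 + 1.7856 + 1.477 + 0.9918 + 1.4248 + 0.5486 + 0.5412 = 8.2663
R0 > 1, so the population is growing.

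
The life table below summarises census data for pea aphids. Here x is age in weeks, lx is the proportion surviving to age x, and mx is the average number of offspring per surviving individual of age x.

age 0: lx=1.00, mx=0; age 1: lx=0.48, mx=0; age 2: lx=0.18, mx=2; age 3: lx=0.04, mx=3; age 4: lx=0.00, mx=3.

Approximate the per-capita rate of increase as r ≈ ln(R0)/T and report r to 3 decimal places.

-0.326

R0 = Σ lx·mx = 0 + 0 + 0.36 + 0.12 + 0 = 0.48
Σ x·lx·mx = 1.08; T = 1.08/0.48 = 2.25
r ≈ ln(R0)/T = ln(0.48)/2.25 = -0.32621… → -0.326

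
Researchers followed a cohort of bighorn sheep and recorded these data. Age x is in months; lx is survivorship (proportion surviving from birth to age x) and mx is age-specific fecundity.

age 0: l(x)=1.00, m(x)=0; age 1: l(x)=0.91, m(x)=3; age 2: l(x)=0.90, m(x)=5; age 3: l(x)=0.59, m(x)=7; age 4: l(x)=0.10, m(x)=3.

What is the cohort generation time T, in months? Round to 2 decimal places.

2.17

lx·mx: 0, 2.73, 4.5, 4.13, 0.3 → R0 = 11.66
x·lx·mx: 0, 2.73, 9, 12.39, 1.2 → Σ = 25.32
T = 25.32 / 11.66 = 2.171527… → 2.17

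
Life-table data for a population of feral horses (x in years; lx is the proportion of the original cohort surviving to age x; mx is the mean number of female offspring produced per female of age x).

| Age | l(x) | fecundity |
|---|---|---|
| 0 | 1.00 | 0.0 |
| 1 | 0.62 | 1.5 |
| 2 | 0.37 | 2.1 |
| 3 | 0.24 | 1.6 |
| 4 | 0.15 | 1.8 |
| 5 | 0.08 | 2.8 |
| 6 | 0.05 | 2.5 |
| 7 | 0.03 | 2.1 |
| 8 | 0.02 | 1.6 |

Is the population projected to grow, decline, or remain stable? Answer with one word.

growing

R0 = Σ lx·mx = 0 + 0.93 + 0.777 + 0.384 + 0.27 + 0.224 + 0.125 + 0.063 + 0.032 = 2.805
R0 > 1, so the population is growing.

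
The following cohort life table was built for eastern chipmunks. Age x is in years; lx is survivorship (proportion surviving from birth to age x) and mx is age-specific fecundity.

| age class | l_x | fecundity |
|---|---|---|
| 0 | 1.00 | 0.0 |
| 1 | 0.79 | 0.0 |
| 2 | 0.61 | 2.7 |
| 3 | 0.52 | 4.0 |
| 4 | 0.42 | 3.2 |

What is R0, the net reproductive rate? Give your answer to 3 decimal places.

lx·mx by age: 0, 0, 1.647, 2.08, 1.344
R0 = Σ lx·mx = 5.071 → 5.071

5.071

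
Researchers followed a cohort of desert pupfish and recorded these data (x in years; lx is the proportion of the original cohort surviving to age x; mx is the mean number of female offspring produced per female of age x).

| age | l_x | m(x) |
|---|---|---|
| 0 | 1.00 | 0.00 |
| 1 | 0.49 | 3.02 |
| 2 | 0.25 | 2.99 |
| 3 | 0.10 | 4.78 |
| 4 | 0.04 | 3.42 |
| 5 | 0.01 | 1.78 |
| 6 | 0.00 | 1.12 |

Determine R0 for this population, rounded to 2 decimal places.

2.86

lx·mx by age: 0, 1.4798, 0.7475, 0.478, 0.1368, 0.0178, 0
R0 = Σ lx·mx = 2.8599 → 2.86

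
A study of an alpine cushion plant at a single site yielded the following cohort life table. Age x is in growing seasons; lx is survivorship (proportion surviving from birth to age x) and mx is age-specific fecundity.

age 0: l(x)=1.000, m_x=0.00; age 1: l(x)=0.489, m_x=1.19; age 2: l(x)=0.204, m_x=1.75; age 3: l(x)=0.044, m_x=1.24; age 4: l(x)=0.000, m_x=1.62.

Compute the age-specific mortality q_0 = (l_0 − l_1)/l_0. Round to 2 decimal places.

q_0 = (l_0 − l_1) / l_0 = (1 − 0.489) / 1
     = 0.511 / 1 = 0.511 → 0.51

0.51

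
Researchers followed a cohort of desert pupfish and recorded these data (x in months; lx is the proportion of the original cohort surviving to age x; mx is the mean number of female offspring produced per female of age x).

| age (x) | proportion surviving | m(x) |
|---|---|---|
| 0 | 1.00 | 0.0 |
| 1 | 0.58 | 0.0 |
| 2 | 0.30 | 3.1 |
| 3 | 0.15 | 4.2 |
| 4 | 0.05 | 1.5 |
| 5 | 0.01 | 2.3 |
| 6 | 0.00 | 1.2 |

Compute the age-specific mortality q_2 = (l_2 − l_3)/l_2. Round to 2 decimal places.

0.50

q_2 = (l_2 − l_3) / l_2 = (0.3 − 0.15) / 0.3
     = 0.15 / 0.3 = 0.5 → 0.50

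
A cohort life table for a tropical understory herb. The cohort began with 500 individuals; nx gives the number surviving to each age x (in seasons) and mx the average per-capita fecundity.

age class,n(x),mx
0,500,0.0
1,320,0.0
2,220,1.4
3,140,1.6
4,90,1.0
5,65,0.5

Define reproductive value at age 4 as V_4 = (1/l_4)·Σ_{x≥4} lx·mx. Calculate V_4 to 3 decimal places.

1.361

lx = nx/n0 = nx/500: 1, 0.64, 0.44, 0.28, 0.18, 0.13
lx·mx for x ≥ 4: 0.18, 0.065 → sum = 0.245
V_4 = 0.245 / l_4 = 0.245 / 0.18 = 1.361111… → 1.361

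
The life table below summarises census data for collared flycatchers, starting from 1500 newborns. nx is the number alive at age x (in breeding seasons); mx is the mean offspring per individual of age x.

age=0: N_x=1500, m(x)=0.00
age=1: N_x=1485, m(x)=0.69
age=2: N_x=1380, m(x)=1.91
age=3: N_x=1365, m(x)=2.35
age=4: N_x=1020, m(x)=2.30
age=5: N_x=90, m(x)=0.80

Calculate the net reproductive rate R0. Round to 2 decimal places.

6.19

lx = nx/n0 = nx/1500: 1, 0.99, 0.92, 0.91, 0.68, 0.06
lx·mx by age: 0, 0.6831, 1.7572, 2.1385, 1.564, 0.048
R0 = Σ lx·mx = 6.1908 → 6.19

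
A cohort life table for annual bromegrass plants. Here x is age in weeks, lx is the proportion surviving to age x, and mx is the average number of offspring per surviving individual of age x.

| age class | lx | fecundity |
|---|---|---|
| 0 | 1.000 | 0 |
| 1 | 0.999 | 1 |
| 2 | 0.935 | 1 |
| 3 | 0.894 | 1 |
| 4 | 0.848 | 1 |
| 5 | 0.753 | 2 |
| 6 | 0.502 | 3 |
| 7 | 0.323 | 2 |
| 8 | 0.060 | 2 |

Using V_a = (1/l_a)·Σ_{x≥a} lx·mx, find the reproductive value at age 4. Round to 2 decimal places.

lx·mx for x ≥ 4: 0.848, 1.506, 1.506, 0.646, 0.12 → sum = 4.626
V_4 = 4.626 / l_4 = 4.626 / 0.848 = 5.455189… → 5.46

5.46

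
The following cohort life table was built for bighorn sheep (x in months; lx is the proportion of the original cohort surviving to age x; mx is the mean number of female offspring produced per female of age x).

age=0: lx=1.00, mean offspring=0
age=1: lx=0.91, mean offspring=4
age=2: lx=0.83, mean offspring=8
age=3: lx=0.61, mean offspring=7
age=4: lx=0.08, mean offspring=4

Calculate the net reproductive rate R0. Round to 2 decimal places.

lx·mx by age: 0, 3.64, 6.64, 4.27, 0.32
R0 = Σ lx·mx = 14.87 → 14.87

14.87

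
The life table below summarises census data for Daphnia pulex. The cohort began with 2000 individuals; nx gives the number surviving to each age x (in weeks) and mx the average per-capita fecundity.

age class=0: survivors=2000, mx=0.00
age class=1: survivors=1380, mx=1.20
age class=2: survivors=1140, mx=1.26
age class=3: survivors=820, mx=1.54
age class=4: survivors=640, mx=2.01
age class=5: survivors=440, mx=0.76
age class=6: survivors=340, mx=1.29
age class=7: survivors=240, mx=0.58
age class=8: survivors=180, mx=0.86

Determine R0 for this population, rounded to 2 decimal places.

3.35

lx = nx/n0 = nx/2000: 1, 0.69, 0.57, 0.41, 0.32, 0.22, 0.17, 0.12, 0.09
lx·mx by age: 0, 0.828, 0.7182, 0.6314, 0.6432, 0.1672, 0.2193, 0.0696, 0.0774
R0 = Σ lx·mx = 3.3543 → 3.35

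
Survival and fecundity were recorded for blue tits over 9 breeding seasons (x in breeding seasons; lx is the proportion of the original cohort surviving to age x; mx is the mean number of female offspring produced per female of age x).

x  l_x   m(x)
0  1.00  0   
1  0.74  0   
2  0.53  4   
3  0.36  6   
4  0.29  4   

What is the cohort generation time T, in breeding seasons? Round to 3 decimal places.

2.824

lx·mx: 0, 0, 2.12, 2.16, 1.16 → R0 = 5.44
x·lx·mx: 0, 0, 4.24, 6.48, 4.64 → Σ = 15.36
T = 15.36 / 5.44 = 2.823529… → 2.824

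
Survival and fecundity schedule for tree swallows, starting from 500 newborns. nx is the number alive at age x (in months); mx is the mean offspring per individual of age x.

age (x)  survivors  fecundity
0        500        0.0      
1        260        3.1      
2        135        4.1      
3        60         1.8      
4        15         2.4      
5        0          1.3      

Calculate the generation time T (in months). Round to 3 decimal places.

lx = nx/n0 = nx/500: 1, 0.52, 0.27, 0.12, 0.03, 0
lx·mx: 0, 1.612, 1.107, 0.216, 0.072, 0 → R0 = 3.007
x·lx·mx: 0, 1.612, 2.214, 0.648, 0.288, 0 → Σ = 4.762
T = 4.762 / 3.007 = 1.583638… → 1.584

1.584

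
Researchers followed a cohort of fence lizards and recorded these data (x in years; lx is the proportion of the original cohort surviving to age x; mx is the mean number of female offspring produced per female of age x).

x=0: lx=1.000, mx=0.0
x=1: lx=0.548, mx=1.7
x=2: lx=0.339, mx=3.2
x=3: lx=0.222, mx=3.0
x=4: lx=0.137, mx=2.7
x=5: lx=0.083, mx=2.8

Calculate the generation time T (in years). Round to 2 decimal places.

lx·mx: 0, 0.9316, 1.0848, 0.666, 0.3699, 0.2324 → R0 = 3.2847
x·lx·mx: 0, 0.9316, 2.1696, 1.998, 1.4796, 1.162 → Σ = 7.7408
T = 7.7408 / 3.2847 = 2.356623… → 2.36

2.36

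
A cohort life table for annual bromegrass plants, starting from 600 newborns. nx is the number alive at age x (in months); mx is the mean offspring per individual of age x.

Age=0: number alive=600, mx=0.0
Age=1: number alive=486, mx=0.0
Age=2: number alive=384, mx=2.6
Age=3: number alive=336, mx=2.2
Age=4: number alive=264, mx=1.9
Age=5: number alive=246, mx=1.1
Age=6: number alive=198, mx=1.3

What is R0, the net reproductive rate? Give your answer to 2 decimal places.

4.61

lx = nx/n0 = nx/600: 1, 0.81, 0.64, 0.56, 0.44, 0.41, 0.33
lx·mx by age: 0, 0, 1.664, 1.232, 0.836, 0.451, 0.429
R0 = Σ lx·mx = 4.612 → 4.61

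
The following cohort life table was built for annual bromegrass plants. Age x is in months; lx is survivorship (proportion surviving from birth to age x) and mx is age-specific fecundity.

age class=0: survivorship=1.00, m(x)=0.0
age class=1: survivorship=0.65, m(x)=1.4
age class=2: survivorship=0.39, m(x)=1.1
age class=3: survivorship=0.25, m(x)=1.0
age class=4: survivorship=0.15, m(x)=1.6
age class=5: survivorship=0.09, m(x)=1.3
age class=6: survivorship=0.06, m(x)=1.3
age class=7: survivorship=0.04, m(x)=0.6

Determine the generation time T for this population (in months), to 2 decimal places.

2.29

lx·mx: 0, 0.91, 0.429, 0.25, 0.24, 0.117, 0.078, 0.024 → R0 = 2.048
x·lx·mx: 0, 0.91, 0.858, 0.75, 0.96, 0.585, 0.468, 0.168 → Σ = 4.699
T = 4.699 / 2.048 = 2.294434… → 2.29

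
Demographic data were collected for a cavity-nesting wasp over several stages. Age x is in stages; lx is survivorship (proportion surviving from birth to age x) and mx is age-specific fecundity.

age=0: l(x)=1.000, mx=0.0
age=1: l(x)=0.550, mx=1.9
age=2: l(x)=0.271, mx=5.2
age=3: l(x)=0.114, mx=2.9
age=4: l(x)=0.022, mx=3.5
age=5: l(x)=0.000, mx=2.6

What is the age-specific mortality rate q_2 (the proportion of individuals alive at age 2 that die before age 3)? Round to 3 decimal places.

q_2 = (l_2 − l_3) / l_2 = (0.271 − 0.114) / 0.271
     = 0.157 / 0.271 = 0.579336… → 0.579

0.579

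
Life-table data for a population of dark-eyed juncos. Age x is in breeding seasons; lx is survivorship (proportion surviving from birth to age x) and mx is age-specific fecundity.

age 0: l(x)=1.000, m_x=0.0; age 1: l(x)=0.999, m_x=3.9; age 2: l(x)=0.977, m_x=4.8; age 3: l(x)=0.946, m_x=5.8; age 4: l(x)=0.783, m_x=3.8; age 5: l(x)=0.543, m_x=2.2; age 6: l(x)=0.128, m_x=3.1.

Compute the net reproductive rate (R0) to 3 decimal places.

18.639

lx·mx by age: 0, 3.8961, 4.6896, 5.4868, 2.9754, 1.1946, 0.3968
R0 = Σ lx·mx = 18.6393 → 18.639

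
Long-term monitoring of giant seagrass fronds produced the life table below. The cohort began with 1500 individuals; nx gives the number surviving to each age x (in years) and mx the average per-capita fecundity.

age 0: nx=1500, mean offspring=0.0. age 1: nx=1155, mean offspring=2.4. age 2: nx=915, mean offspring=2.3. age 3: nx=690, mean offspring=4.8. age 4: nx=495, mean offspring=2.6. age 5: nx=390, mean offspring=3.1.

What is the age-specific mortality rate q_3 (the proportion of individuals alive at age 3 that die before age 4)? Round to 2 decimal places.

lx = nx/n0 = nx/1500: 1, 0.77, 0.61, 0.46, 0.33, 0.26
q_3 = (l_3 − l_4) / l_3 = (0.46 − 0.33) / 0.46
     = 0.13 / 0.46 = 0.282609… → 0.28

0.28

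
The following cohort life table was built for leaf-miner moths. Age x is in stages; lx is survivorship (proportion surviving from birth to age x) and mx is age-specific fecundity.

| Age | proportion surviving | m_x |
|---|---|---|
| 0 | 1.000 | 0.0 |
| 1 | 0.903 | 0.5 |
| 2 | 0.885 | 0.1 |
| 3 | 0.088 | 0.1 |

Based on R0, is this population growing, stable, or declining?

declining

R0 = Σ lx·mx = 0 + 0.4515 + 0.0885 + 0.0088 = 0.5488
R0 < 1, so the population is declining.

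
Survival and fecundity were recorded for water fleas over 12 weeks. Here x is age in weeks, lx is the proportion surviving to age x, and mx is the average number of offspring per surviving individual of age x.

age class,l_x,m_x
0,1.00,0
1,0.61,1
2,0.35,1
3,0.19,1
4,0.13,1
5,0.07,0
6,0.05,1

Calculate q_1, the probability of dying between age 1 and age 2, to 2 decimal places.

q_1 = (l_1 − l_2) / l_1 = (0.61 − 0.35) / 0.61
     = 0.26 / 0.61 = 0.42623… → 0.43

0.43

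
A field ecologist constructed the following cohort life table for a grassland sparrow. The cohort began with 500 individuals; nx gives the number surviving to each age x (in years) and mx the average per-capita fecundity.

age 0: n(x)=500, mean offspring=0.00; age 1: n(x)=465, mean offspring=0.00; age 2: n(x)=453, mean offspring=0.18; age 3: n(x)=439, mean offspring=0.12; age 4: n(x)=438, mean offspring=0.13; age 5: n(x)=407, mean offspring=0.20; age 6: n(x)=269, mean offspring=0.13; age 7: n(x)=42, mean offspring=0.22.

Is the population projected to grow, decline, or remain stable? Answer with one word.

lx = nx/n0 = nx/500: 1, 0.93, 0.906, 0.878, 0.876, 0.814, 0.538, 0.084
R0 = Σ lx·mx = 0 + 0 + 0.16308 + 0.10536 + 0.11388 + 0.1628 + 0.06994 + 0.01848 = 0.63354
R0 < 1, so the population is declining.

declining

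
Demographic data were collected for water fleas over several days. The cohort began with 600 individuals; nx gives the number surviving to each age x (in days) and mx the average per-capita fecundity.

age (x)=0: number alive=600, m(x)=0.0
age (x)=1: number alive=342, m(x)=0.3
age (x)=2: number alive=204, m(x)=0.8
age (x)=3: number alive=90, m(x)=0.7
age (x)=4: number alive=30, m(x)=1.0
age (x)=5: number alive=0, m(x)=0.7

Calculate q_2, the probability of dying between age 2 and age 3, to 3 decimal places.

lx = nx/n0 = nx/600: 1, 0.57, 0.34, 0.15, 0.05, 0
q_2 = (l_2 − l_3) / l_2 = (0.34 − 0.15) / 0.34
     = 0.19 / 0.34 = 0.558824… → 0.559

0.559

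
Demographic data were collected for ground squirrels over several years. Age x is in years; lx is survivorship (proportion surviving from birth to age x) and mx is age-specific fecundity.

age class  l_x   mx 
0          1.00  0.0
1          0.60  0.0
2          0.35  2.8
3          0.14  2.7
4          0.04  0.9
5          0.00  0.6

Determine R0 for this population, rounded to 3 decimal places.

lx·mx by age: 0, 0, 0.98, 0.378, 0.036, 0
R0 = Σ lx·mx = 1.394 → 1.394

1.394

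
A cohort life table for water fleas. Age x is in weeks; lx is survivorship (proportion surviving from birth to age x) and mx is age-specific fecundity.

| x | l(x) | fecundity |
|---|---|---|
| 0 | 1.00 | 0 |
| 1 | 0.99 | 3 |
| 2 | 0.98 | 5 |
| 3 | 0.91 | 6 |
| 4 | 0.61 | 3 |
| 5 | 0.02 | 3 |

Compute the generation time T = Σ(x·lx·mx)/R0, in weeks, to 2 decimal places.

2.42

lx·mx: 0, 2.97, 4.9, 5.46, 1.83, 0.06 → R0 = 15.22
x·lx·mx: 0, 2.97, 9.8, 16.38, 7.32, 0.3 → Σ = 36.77
T = 36.77 / 15.22 = 2.4159… → 2.42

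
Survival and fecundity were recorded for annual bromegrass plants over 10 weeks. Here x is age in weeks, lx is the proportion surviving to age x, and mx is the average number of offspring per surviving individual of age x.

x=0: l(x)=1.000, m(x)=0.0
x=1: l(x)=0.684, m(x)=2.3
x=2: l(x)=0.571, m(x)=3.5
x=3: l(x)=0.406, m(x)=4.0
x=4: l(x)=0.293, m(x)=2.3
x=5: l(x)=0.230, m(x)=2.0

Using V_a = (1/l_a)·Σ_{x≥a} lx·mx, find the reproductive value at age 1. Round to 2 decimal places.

lx·mx for x ≥ 1: 1.5732, 1.9985, 1.624, 0.6739, 0.46 → sum = 6.3296
V_1 = 6.3296 / l_1 = 6.3296 / 0.684 = 9.253801… → 9.25

9.25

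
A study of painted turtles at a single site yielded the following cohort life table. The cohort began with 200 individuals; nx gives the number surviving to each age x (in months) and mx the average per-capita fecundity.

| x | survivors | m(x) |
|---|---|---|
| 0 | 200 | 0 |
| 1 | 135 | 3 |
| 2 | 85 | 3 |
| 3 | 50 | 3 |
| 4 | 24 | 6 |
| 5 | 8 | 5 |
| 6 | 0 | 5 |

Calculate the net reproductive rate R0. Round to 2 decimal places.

lx = nx/n0 = nx/200: 1, 0.675, 0.425, 0.25, 0.12, 0.04, 0
lx·mx by age: 0, 2.025, 1.275, 0.75, 0.72, 0.2, 0
R0 = Σ lx·mx = 4.97 → 4.97

4.97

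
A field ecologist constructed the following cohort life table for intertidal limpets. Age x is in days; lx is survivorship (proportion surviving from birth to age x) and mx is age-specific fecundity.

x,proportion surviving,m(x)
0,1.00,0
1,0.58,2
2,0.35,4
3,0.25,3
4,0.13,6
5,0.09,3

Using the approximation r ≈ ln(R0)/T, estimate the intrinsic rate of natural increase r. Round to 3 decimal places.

R0 = Σ lx·mx = 0 + 1.16 + 1.4 + 0.75 + 0.78 + 0.27 = 4.36
Σ x·lx·mx = 10.68; T = 10.68/4.36 = 2.44954…
r ≈ ln(R0)/T = ln(4.36)/2.44954… = 0.60112… → 0.601

0.601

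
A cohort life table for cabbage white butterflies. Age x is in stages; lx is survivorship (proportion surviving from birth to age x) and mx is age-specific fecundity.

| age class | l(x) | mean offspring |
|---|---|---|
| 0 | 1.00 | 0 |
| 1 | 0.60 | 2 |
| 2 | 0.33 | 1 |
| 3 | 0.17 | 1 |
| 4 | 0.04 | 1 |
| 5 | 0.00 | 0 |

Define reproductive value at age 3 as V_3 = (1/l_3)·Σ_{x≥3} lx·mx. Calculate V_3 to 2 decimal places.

1.24

lx·mx for x ≥ 3: 0.17, 0.04, 0 → sum = 0.21
V_3 = 0.21 / l_3 = 0.21 / 0.17 = 1.235294… → 1.24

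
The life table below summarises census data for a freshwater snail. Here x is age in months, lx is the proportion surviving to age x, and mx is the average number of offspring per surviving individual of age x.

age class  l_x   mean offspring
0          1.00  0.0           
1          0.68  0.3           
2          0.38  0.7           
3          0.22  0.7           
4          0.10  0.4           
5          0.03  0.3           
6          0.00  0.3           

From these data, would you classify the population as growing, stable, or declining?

declining

R0 = Σ lx·mx = 0 + 0.204 + 0.266 + 0.154 + 0.04 + 0.009 + 0 = 0.673
R0 < 1, so the population is declining.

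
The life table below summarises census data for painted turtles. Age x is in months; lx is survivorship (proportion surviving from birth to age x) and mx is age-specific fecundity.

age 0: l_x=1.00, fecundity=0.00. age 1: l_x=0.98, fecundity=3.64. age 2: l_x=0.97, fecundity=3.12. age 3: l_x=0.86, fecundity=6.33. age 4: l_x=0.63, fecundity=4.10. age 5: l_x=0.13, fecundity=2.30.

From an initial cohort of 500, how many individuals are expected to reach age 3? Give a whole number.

430

Expected survivors = N0 · l_3 = 500 × 0.86 = 430 → 430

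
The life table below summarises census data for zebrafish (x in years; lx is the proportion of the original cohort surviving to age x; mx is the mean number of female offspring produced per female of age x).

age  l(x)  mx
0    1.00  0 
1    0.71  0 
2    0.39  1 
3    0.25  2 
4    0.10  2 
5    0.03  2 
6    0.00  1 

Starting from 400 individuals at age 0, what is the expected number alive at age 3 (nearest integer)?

100

Expected survivors = N0 · l_3 = 400 × 0.25 = 100 → 100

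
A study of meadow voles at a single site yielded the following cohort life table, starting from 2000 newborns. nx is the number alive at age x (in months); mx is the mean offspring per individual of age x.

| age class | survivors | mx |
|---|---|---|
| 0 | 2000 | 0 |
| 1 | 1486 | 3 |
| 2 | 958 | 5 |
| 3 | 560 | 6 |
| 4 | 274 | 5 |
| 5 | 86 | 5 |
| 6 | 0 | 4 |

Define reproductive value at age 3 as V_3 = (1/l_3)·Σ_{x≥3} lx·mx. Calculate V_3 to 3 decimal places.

9.214

lx = nx/n0 = nx/2000: 1, 0.743, 0.479, 0.28, 0.137, 0.043, 0
lx·mx for x ≥ 3: 1.68, 0.685, 0.215, 0 → sum = 2.58
V_3 = 2.58 / l_3 = 2.58 / 0.28 = 9.214286… → 9.214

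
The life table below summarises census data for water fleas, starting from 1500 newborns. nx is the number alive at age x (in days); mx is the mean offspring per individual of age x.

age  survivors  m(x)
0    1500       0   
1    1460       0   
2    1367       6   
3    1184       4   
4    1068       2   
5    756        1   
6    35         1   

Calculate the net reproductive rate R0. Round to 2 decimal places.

10.58

lx = nx/n0 = nx/1500: 1, 0.97333…, 0.91133…, 0.78933…, 0.712, 0.504, 0.02333…
lx·mx by age: 0, 0, 5.468…, 3.157333…, 1.424, 0.504, 0.023333…
R0 = Σ lx·mx = 10.576667… → 10.58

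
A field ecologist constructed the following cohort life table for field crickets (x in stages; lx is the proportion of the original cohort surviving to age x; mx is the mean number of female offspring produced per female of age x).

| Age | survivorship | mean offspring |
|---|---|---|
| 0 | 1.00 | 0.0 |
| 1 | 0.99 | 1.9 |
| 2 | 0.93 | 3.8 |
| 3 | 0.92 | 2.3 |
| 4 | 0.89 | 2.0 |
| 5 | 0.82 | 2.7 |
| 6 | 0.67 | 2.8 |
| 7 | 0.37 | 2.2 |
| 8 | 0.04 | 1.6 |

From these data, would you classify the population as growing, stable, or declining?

R0 = Σ lx·mx = 0 + 1.881 + 3.534 + 2.116 + 1.78 + 2.214 + 1.876 + 0.814 + 0.064 = 14.279
R0 > 1, so the population is growing.

growing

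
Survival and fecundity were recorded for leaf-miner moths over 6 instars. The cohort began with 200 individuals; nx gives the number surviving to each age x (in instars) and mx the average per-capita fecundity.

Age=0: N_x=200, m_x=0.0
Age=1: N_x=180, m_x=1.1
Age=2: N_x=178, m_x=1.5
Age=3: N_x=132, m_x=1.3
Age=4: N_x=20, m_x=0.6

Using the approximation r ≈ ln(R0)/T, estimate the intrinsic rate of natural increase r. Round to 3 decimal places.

lx = nx/n0 = nx/200: 1, 0.9, 0.89, 0.66, 0.1
R0 = Σ lx·mx = 0 + 0.99 + 1.335 + 0.858 + 0.06 = 3.243
Σ x·lx·mx = 6.474; T = 6.474/3.243 = 1.9963…
r ≈ ln(R0)/T = ln(3.243)/1.9963… = 0.58934… → 0.589

0.589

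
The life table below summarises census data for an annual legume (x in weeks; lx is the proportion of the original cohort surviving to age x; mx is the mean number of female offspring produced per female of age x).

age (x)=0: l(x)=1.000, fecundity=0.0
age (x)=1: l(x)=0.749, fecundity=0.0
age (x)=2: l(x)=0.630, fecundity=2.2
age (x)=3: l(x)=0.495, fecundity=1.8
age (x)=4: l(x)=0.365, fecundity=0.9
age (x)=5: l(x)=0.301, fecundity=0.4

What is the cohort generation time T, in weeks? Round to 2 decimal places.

2.70

lx·mx: 0, 0, 1.386, 0.891, 0.3285, 0.1204 → R0 = 2.7259
x·lx·mx: 0, 0, 2.772, 2.673, 1.314, 0.602 → Σ = 7.361
T = 7.361 / 2.7259 = 2.700393… → 2.70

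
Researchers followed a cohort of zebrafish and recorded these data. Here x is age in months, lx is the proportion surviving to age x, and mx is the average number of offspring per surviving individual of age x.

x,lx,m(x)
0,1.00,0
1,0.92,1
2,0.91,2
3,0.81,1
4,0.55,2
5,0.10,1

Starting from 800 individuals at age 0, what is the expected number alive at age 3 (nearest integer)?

648

Expected survivors = N0 · l_3 = 800 × 0.81 = 648 → 648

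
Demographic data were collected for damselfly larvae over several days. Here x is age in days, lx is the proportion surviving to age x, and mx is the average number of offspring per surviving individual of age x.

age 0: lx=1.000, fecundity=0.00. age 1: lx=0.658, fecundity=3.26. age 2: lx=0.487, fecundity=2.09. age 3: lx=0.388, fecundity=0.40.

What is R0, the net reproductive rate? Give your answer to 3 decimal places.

3.318

lx·mx by age: 0, 2.14508, 1.01783, 0.1552
R0 = Σ lx·mx = 3.31811 → 3.318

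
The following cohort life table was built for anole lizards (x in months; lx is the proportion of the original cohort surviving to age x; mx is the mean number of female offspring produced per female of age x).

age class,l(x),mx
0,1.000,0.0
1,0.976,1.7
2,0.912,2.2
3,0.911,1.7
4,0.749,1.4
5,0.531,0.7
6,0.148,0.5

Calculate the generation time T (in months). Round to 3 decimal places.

lx·mx: 0, 1.6592, 2.0064, 1.5487, 1.0486, 0.3717, 0.074 → R0 = 6.7086
x·lx·mx: 0, 1.6592, 4.0128, 4.6461, 4.1944, 1.8585, 0.444 → Σ = 16.815
T = 16.815 / 6.7086 = 2.506484… → 2.506

2.506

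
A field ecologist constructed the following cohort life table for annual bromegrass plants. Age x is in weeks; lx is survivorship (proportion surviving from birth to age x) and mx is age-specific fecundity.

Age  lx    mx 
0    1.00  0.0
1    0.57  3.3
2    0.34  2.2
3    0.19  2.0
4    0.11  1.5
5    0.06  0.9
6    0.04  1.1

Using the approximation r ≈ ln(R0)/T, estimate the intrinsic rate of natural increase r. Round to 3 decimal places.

0.679

R0 = Σ lx·mx = 0 + 1.881 + 0.748 + 0.38 + 0.165 + 0.054 + 0.044 = 3.272
Σ x·lx·mx = 5.711; T = 5.711/3.272 = 1.74542…
r ≈ ln(R0)/T = ln(3.272)/1.74542… = 0.67915… → 0.679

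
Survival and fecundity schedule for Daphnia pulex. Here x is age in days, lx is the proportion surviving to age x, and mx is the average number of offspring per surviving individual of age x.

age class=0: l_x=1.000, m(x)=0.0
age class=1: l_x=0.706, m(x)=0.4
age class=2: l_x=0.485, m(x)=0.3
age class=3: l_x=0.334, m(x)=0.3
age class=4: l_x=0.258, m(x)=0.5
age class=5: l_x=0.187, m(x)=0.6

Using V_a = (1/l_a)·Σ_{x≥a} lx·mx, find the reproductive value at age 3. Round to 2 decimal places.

lx·mx for x ≥ 3: 0.1002, 0.129, 0.1122 → sum = 0.3414
V_3 = 0.3414 / l_3 = 0.3414 / 0.334 = 1.022156… → 1.02

1.02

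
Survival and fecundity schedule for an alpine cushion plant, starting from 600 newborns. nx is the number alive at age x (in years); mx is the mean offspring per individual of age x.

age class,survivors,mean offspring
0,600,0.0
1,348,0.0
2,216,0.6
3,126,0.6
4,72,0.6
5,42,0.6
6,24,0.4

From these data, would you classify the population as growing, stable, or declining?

lx = nx/n0 = nx/600: 1, 0.58, 0.36, 0.21, 0.12, 0.07, 0.04
R0 = Σ lx·mx = 0 + 0 + 0.216 + 0.126 + 0.072 + 0.042 + 0.016 = 0.472
R0 < 1, so the population is declining.

declining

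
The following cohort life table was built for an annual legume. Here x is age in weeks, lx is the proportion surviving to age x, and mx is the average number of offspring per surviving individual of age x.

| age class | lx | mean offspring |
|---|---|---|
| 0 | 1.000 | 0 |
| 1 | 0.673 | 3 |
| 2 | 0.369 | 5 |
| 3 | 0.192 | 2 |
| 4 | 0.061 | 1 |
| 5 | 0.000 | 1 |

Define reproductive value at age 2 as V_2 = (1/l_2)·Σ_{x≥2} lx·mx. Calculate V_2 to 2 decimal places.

6.21

lx·mx for x ≥ 2: 1.845, 0.384, 0.061, 0 → sum = 2.29
V_2 = 2.29 / l_2 = 2.29 / 0.369 = 6.205962… → 6.21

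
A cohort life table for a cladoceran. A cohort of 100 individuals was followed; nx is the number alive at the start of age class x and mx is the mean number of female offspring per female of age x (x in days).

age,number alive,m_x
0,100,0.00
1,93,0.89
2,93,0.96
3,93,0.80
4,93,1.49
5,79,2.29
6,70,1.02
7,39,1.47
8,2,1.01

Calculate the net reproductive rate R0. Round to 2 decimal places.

lx = nx/n0 = nx/100: 1, 0.93, 0.93, 0.93, 0.93, 0.79, 0.7, 0.39, 0.02
lx·mx by age: 0, 0.8277, 0.8928, 0.744, 1.3857, 1.8091, 0.714, 0.5733, 0.0202
R0 = Σ lx·mx = 6.9668 → 6.97

6.97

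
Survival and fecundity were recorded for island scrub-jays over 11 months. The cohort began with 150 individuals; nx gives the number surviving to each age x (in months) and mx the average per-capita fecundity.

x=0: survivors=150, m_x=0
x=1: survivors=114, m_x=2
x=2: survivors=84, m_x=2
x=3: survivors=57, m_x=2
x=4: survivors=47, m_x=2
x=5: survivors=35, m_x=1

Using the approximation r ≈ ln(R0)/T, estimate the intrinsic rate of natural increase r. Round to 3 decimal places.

0.636

lx = nx/n0 = nx/150: 1, 0.76, 0.56, 0.38, 0.31333…, 0.23333…
R0 = Σ lx·mx = 0 + 1.52 + 1.12 + 0.76 + 0.62667… + 0.23333… = 4.26…
Σ x·lx·mx = 9.713333…; T = 9.713333…/4.26… = 2.28013…
r ≈ ln(R0)/T = ln(4.26…)/2.28013… = 0.63561… → 0.636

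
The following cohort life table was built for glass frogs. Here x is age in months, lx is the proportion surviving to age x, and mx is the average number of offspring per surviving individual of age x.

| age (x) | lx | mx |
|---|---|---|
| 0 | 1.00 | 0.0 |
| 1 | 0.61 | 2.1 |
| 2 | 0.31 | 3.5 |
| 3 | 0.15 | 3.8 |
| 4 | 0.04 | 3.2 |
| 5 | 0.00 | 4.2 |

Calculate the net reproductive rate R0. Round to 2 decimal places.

3.06

lx·mx by age: 0, 1.281, 1.085, 0.57, 0.128, 0
R0 = Σ lx·mx = 3.064 → 3.06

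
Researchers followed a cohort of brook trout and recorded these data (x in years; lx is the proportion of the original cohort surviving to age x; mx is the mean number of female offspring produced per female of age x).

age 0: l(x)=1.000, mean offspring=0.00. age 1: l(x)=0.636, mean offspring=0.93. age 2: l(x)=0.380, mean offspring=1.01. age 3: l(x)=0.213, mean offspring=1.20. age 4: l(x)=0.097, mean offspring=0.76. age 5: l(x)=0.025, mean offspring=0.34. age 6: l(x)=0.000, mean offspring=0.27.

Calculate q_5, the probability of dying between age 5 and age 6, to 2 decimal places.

1.00

q_5 = (l_5 − l_6) / l_5 = (0.025 − 0) / 0.025
     = 0.025 / 0.025 = 1 → 1.00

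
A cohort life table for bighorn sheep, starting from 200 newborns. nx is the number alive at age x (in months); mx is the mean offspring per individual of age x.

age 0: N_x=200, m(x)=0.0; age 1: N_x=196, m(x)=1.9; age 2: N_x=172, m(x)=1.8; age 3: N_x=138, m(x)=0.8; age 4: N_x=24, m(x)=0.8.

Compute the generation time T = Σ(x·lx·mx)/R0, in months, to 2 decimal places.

lx = nx/n0 = nx/200: 1, 0.98, 0.86, 0.69, 0.12
lx·mx: 0, 1.862, 1.548, 0.552, 0.096 → R0 = 4.058
x·lx·mx: 0, 1.862, 3.096, 1.656, 0.384 → Σ = 6.998
T = 6.998 / 4.058 = 1.724495… → 1.72

1.72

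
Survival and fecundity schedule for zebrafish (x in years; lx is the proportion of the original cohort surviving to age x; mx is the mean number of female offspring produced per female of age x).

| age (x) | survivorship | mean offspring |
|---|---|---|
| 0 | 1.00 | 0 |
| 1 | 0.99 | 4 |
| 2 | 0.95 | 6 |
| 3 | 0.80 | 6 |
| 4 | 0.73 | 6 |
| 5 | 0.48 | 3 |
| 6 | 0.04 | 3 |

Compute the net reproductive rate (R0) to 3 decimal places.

20.400

lx·mx by age: 0, 3.96, 5.7, 4.8, 4.38, 1.44, 0.12
R0 = Σ lx·mx = 20.4 → 20.400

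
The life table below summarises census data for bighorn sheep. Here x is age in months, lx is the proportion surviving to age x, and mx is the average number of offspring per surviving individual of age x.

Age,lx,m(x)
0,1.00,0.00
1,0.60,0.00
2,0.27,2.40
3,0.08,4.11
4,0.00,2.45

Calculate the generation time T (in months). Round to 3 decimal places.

2.337

lx·mx: 0, 0, 0.648, 0.3288, 0 → R0 = 0.9768
x·lx·mx: 0, 0, 1.296, 0.9864, 0 → Σ = 2.2824
T = 2.2824 / 0.9768 = 2.336609… → 2.337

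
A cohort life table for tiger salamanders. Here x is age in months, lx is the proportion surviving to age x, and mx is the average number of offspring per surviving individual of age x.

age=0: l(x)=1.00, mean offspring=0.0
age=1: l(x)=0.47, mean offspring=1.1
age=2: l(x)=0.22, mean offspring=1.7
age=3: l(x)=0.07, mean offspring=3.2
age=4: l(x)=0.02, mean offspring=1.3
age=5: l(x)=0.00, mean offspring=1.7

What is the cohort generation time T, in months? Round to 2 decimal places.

lx·mx: 0, 0.517, 0.374, 0.224, 0.026, 0 → R0 = 1.141
x·lx·mx: 0, 0.517, 0.748, 0.672, 0.104, 0 → Σ = 2.041
T = 2.041 / 1.141 = 1.788782… → 1.79

1.79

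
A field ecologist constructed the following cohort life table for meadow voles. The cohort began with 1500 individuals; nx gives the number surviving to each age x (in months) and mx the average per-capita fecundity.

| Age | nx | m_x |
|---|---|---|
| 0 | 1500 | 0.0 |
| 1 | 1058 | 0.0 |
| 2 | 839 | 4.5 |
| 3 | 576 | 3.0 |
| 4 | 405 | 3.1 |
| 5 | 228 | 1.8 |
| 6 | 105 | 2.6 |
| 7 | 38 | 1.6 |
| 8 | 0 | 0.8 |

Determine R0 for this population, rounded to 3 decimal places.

lx = nx/n0 = nx/1500: 1, 0.70533…, 0.55933…, 0.384, 0.27, 0.152, 0.07, 0.02533…, 0
lx·mx by age: 0, 0, 2.517…, 1.152, 0.837, 0.2736, 0.182, 0.040533…, 0
R0 = Σ lx·mx = 5.002133… → 5.002

5.002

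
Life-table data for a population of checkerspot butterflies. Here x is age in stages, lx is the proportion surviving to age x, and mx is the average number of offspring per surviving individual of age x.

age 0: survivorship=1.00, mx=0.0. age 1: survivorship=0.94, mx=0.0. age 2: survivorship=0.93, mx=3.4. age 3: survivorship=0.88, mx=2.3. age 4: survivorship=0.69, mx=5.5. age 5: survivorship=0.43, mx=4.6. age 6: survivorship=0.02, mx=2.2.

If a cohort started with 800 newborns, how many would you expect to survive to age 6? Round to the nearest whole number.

Expected survivors = N0 · l_6 = 800 × 0.02 = 16 → 16

16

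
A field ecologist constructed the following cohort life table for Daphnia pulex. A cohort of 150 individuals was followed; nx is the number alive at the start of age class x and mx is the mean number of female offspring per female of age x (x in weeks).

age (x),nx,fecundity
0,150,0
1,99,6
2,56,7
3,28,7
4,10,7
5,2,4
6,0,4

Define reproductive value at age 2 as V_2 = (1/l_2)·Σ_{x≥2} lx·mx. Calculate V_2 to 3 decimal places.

11.893

lx = nx/n0 = nx/150: 1, 0.66, 0.37333…, 0.18667…, 0.06667…, 0.01333…, 0
lx·mx for x ≥ 2: 2.613333…, 1.306667…, 0.466667…, 0.053333…, 0 → sum = 4.44…
V_2 = 4.44… / l_2 = 4.44… / 0.373333… = 11.892857… → 11.893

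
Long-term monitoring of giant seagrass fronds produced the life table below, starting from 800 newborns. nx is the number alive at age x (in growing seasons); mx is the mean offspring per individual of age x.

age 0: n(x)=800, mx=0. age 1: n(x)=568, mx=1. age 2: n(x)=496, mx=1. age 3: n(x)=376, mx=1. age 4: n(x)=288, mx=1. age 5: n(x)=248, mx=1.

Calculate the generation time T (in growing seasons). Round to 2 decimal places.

2.57

lx = nx/n0 = nx/800: 1, 0.71, 0.62, 0.47, 0.36, 0.31
lx·mx: 0, 0.71, 0.62, 0.47, 0.36, 0.31 → R0 = 2.47
x·lx·mx: 0, 0.71, 1.24, 1.41, 1.44, 1.55 → Σ = 6.35
T = 6.35 / 2.47 = 2.57085… → 2.57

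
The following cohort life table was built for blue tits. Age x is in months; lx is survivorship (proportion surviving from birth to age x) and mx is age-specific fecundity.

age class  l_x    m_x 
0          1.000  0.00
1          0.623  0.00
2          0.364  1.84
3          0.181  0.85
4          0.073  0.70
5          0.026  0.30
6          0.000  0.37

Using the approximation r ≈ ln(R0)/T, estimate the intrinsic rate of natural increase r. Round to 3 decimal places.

-0.054

R0 = Σ lx·mx = 0 + 0 + 0.66976 + 0.15385 + 0.0511 + 0.0078 + 0 = 0.88251
Σ x·lx·mx = 2.04447; T = 2.04447/0.88251 = 2.31665…
r ≈ ln(R0)/T = ln(0.88251)/2.31665… = -0.05395… → -0.054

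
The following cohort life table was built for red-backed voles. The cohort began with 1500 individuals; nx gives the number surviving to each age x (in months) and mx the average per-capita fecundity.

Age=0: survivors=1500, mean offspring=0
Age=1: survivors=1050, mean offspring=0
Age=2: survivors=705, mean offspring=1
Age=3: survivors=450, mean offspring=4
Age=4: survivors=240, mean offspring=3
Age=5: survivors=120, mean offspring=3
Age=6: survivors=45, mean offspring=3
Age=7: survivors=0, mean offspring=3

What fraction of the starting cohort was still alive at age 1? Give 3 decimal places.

l_1 = n_1/n_0 = 1050/1500 = 0.7 → 0.700

0.700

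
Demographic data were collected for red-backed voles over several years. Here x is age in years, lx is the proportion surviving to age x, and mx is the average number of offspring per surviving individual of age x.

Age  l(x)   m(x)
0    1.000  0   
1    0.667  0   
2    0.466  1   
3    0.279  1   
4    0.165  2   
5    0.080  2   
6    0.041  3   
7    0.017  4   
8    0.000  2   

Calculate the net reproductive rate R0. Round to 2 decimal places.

lx·mx by age: 0, 0, 0.466, 0.279, 0.33, 0.16, 0.123, 0.068, 0
R0 = Σ lx·mx = 1.426 → 1.43

1.43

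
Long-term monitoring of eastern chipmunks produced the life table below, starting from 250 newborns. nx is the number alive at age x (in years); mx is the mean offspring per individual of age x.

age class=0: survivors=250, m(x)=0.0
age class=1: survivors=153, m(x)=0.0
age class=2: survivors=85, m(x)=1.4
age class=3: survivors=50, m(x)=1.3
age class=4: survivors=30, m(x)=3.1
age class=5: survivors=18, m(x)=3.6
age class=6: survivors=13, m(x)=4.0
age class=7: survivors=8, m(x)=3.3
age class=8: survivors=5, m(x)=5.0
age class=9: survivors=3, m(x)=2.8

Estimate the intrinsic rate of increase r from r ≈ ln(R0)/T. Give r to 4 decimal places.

0.1421

lx = nx/n0 = nx/250: 1, 0.612, 0.34, 0.2, 0.12, 0.072, 0.052, 0.032, 0.02, 0.012
R0 = Σ lx·mx = 0 + 0 + 0.476 + 0.26 + 0.372 + 0.2592 + 0.208 + 0.1056 + 0.1 + 0.0336 = 1.8144
Σ x·lx·mx = 7.6056; T = 7.6056/1.8144 = 4.1918…
r ≈ ln(R0)/T = ln(1.8144)/4.1918… = 0.142124… → 0.1421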